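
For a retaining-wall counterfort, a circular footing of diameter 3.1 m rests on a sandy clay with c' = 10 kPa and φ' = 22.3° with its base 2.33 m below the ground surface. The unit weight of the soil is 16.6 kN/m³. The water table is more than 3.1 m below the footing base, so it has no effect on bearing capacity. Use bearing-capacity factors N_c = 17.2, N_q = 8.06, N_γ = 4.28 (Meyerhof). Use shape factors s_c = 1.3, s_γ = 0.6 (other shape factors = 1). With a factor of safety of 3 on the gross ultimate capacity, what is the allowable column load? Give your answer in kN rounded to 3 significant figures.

Overburden at base level: q = 16.6 × 2.33 = 38.678 kPa.
Cohesion term c·N_c·s_c = 10 × 17.2 × 1.3 = 223.6 kPa; surcharge term q·N_q = 38.678 × 8.06 = 311.74 kPa; self-weight term 0.5·γ·B·N_γ·s_γ = 0.5 × 16.6 × 3.1 × 4.28 × 0.6 = 66.075 kPa.
q_ult = 223.6 + 311.74 + 66.075 = 601.42 kPa.
Gross allowable pressure q_all = 601.42 / 3 = 200.47 kPa.
Footing area = 7.5477 m², so allowable column load = 200.47 × 7.5477 = 1513.1 kN.

P_all ≈ 1510 kN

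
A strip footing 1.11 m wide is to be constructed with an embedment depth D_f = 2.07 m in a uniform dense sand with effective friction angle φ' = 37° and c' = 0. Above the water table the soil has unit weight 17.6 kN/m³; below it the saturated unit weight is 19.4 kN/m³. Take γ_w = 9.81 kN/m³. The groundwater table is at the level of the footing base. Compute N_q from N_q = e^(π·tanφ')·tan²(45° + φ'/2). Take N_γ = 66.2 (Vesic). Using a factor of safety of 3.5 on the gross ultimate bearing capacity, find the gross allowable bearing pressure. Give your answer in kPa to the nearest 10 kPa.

N_q = e^(π·tan37°)·tan²(63.5°) = 42.92.
Overburden at base level: q = 17.6 × 2.07 = 36.432 kPa.
Below the base the soil is submerged, so the ½γBN_γ term uses γ' = 19.4 − 9.81 = 9.59 kN/m³.
Surcharge term q·N_q = 36.432 × 42.92 = 1563.7 kPa; self-weight term 0.5·γ·B·N_γ = 0.5 × 9.59 × 1.11 × 66.2 = 352.35 kPa.
q_ult = 1563.7 + 352.35 = 1916 kPa.
q_all = 1916 / 3.5 = 547.43 kPa.

q_all ≈ 550 kPa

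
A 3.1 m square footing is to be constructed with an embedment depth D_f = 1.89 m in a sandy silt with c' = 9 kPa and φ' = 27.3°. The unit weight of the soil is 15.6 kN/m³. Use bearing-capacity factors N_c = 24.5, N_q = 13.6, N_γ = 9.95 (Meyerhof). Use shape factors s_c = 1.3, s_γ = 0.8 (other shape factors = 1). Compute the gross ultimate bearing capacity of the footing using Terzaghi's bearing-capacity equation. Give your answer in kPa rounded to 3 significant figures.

Effective surcharge at the founding depth q = γ·D_f = 15.6 × 1.89 = 29.484 kPa.
q_ult = c·N_c·s_c + q·N_q + 0.5·γ·B·N_γ·s_γ
     = 9 × 24.5 × 1.3 + 29.484 × 13.6 + 0.5 × 15.6 × 3.1 × 9.95 × 0.8
     = 286.65 + 400.98 + 192.47 = 880.11 kPa.

q_ult ≈ 880 kPa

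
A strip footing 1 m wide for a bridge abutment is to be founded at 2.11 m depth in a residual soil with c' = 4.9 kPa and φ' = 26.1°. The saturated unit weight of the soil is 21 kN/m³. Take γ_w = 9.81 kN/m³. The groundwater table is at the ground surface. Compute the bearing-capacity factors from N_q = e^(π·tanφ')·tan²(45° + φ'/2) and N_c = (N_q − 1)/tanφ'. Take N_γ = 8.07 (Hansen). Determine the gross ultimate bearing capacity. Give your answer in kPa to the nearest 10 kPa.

tan26.1° = 0.4899, so N_q = e^(π×0.4899)·tan²(58.05°) = 4.66 × 2.571 = 11.98.
N_c = (11.98 − 1)/tan26.1° = 22.42.
γ' = 21 − 9.81 = 11.19 kN/m³ (submerged throughout). q = 11.19 × 2.11 = 23.611 kPa; the same γ' applies in the ½γBN_γ term.
c·N_c = 4.9 × 22.416 = 109.84 kPa
q·N_q = 23.611 × 11.981 = 282.89 kPa
0.5·γ·B·N_γ = 0.5 × 11.19 × 1 × 8.07 = 45.152 kPa
q_ult = 109.84 + 282.89 + 45.152 = 437.88 kPa.

q_ult ≈ 440 kPa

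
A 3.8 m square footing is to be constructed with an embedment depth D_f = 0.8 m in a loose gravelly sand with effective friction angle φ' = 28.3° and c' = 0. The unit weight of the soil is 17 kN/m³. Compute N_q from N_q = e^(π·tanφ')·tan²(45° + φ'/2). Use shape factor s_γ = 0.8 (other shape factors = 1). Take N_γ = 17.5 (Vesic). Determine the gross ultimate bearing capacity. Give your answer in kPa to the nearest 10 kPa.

tan28.3° = 0.5384, so N_q = e^(π×0.5384)·tan²(59.15°) = 5.428 × 2.803 = 15.21.
q = γ·D_f = 17 × 0.8 = 13.6 kPa.
q·N_q = 13.6 × 15.214 = 206.91 kPa
0.5·γ·B·N_γ·s_γ = 0.5 × 17 × 3.8 × 17.5 × 0.8 = 452.2 kPa
q_ult = 206.91 + 452.2 = 659.11 kPa.

q_ult ≈ 660 kPa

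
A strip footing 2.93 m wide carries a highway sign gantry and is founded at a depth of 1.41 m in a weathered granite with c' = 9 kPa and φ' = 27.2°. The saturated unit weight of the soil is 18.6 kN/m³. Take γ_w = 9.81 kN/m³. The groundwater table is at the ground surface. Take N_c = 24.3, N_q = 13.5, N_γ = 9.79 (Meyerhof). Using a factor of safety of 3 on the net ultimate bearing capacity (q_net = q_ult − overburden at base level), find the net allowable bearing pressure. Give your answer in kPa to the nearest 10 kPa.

q_all(net) ≈ 170 kPa

With the water table at the surface the whole profile is submerged: γ' = 18.6 − 9.81 = 8.79 kN/m³, so q = γ'·D_f = 12.394 kPa; the same γ' applies in the ½γBN_γ term.
q_ult = c·N_c + q·N_q + 0.5·γ·B·N_γ
     = 9 × 24.3 + 12.394 × 13.5 + 0.5 × 8.79 × 2.93 × 9.79
     = 218.7 + 167.32 + 126.07 = 512.09 kPa.
q_net = 512.09 − 12.394 = 499.69 kPa.
q_all(net) = 499.69 / 3 = 166.56 kPa.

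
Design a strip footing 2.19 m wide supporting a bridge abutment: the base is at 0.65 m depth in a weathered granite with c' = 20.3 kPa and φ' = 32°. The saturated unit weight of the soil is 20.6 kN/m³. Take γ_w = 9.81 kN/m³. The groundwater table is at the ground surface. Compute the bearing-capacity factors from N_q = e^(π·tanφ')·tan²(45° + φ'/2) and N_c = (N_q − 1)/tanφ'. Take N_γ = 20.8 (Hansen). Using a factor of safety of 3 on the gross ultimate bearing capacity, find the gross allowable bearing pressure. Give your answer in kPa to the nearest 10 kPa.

N_q = e^(π·tan32°)·tan²(61°) = 23.18; N_c = (N_q − 1)/tanφ' = 35.49.
With the water table at the surface the whole profile is submerged: γ' = 20.6 − 9.81 = 10.79 kN/m³, so q = γ'·D_f = 7.0135 kPa; the same γ' applies in the ½γBN_γ term.
q_ult = c·N_c + q·N_q + 0.5·γ·B·N_γ
     = 20.3 × 35.49 + 7.0135 × 23.177 + 0.5 × 10.79 × 2.19 × 20.8
     = 720.45 + 162.55 + 245.75 = 1128.8 kPa.
q_all = 1128.8 / 3 = 376.25 kPa.

q_all ≈ 380 kPa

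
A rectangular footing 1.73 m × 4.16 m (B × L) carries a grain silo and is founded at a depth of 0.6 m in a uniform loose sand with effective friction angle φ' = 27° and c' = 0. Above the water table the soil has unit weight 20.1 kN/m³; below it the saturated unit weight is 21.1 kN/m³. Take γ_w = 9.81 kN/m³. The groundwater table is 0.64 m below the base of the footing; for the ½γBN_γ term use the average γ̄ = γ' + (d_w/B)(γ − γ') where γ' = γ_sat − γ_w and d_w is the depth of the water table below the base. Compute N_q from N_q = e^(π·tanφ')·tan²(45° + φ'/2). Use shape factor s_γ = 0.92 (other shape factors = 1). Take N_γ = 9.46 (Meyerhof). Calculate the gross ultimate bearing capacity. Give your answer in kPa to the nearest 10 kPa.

tan27° = 0.5095, so N_q = e^(π×0.5095)·tan²(58.5°) = 4.957 × 2.663 = 13.2.
q = γ·D_f = 20.1 × 0.6 = 12.06 kPa.
γ' = 11.29 kN/m³; averaging over the depth B below the base, γ̄ = γ' + (d_w/B)(γ − γ') = 14.549 kN/m³.
q·N_q = 12.06 × 13.199 = 159.18 kPa
0.5·γ·B·N_γ·s_γ = 0.5 × 14.549 × 1.73 × 9.46 × 0.92 = 109.53 kPa
q_ult = 159.18 + 109.53 = 268.71 kPa.

q_ult ≈ 270 kPa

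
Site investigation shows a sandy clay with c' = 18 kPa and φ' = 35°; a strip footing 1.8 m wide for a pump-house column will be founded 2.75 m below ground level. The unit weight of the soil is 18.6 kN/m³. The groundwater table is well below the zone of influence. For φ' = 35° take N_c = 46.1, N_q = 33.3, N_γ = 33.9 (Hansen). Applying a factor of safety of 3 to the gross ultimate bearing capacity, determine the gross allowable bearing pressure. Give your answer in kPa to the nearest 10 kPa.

q_all ≈ 1030 kPa

q = γ·D_f = 18.6 × 2.75 = 51.15 kPa.
c·N_c = 18 × 46.1 = 829.8 kPa
q·N_q = 51.15 × 33.3 = 1703.3 kPa
0.5·γ·B·N_γ = 0.5 × 18.6 × 1.8 × 33.9 = 567.49 kPa
q_ult = 829.8 + 1703.3 + 567.49 = 3100.6 kPa.
q_all = q_ult / FS = 3100.6 / 3 = 1033.5 kPa.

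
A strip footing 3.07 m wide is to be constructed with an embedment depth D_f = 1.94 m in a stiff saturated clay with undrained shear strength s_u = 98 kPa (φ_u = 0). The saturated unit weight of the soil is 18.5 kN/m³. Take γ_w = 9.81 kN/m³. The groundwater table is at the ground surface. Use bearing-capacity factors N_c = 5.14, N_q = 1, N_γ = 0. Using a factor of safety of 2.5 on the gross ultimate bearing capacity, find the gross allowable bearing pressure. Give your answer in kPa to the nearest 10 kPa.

γ' = 18.5 − 9.81 = 8.69 kN/m³ (submerged throughout). q = 8.69 × 1.94 = 16.859 kPa.
c·N_c = 98 × 5.14 = 503.72 kPa
q·N_q = 16.859 × 1 = 16.859 kPa
q_ult = 503.72 + 16.859 = 520.58 kPa.
q_all = 520.58 / 2.5 = 208.23 kPa.

q_all ≈ 210 kPa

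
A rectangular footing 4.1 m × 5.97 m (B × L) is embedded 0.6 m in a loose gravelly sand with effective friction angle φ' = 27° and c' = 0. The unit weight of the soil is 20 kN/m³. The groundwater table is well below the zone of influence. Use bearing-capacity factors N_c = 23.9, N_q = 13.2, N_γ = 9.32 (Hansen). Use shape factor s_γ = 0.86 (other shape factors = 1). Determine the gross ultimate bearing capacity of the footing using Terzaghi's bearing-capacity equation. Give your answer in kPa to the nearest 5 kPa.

q = γ·D_f = 20 × 0.6 = 12 kPa.
q·N_q = 12 × 13.2 = 158.4 kPa
0.5·γ·B·N_γ·s_γ = 0.5 × 20 × 4.1 × 9.32 × 0.86 = 328.62 kPa
q_ult = 158.4 + 328.62 = 487.02 kPa.

q_ult ≈ 485 kPa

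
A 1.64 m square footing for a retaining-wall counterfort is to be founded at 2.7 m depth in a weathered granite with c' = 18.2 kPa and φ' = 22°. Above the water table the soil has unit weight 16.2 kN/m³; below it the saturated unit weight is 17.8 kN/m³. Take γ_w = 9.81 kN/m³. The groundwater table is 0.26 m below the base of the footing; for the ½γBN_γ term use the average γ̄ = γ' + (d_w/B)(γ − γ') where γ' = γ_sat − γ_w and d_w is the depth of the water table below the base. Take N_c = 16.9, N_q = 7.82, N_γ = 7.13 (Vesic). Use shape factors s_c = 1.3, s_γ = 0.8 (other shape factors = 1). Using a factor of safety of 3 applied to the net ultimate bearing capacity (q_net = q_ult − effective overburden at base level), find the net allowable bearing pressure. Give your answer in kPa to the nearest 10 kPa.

q_all(net) ≈ 250 kPa

Overburden at base level: q = 16.2 × 2.7 = 43.74 kPa.
The water table is 0.26 m below the base (< B = 1.64 m), so the ½γBN_γ term uses γ̄ = γ' + (d_w/B)(γ − γ') = 7.99 + (0.26/1.64)(16.2 − 7.99) = 9.2916 kN/m³.
Cohesion term c·N_c·s_c = 18.2 × 16.9 × 1.3 = 399.85 kPa; surcharge term q·N_q = 43.74 × 7.82 = 342.05 kPa; self-weight term 0.5·γ·B·N_γ·s_γ = 0.5 × 9.2916 × 1.64 × 7.13 × 0.8 = 43.459 kPa.
q_ult = 399.85 + 342.05 + 43.459 = 785.36 kPa.
Net ultimate: q_net = 785.36 − 43.74 = 741.62 kPa.
q_all(net) = 741.62 / 3 = 247.21 kPa.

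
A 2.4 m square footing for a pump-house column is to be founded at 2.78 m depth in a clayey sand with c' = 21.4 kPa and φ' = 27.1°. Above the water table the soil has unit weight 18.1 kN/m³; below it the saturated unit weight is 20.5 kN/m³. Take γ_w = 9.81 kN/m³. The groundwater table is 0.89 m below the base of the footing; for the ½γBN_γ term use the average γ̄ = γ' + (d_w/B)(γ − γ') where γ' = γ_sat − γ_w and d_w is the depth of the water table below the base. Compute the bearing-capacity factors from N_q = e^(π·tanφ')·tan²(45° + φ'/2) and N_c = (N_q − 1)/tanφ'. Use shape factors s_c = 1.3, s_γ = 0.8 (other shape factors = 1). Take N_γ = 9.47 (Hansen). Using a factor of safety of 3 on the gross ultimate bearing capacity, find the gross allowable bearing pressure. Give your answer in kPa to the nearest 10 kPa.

N_q = e^(π·tan27.1°)·tan²(58.55°) = 13.34; N_c = (N_q − 1)/tanφ' = 24.12.
q = γ·D_f = 18.1 × 2.78 = 50.318 kPa.
γ' = 10.69 kN/m³; averaging over the depth B below the base, γ̄ = γ' + (d_w/B)(γ − γ') = 13.438 kN/m³.
c·N_c·s_c = 21.4 × 24.12 × 1.3 = 671.02 kPa
q·N_q = 50.318 × 13.343 = 671.39 kPa
0.5·γ·B·N_γ·s_γ = 0.5 × 13.438 × 2.4 × 9.47 × 0.8 = 122.17 kPa
q_ult = 671.02 + 671.39 + 122.17 = 1464.6 kPa.
q_all = 1464.6 / 3 = 488.19 kPa.

q_all ≈ 490 kPa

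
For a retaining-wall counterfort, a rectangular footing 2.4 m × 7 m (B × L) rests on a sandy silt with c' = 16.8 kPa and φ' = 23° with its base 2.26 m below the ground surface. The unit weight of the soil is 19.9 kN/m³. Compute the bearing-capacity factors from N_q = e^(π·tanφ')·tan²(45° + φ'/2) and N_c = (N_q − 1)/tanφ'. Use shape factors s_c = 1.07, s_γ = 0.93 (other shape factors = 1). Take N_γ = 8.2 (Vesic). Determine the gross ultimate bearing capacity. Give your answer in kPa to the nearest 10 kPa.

q_ult ≈ 900 kPa

tan23° = 0.4245, so N_q = e^(π×0.4245)·tan²(56.5°) = 3.794 × 2.283 = 8.66.
N_c = (8.66 − 1)/tan23° = 18.05.
Overburden at base level: q = 19.9 × 2.26 = 44.974 kPa.
Cohesion term c·N_c·s_c = 16.8 × 18.049 × 1.07 = 324.44 kPa; surcharge term q·N_q = 44.974 × 8.6612 = 389.53 kPa; self-weight term 0.5·γ·B·N_γ·s_γ = 0.5 × 19.9 × 2.4 × 8.2 × 0.93 = 182.11 kPa.
q_ult = 324.44 + 389.53 + 182.11 = 896.08 kPa.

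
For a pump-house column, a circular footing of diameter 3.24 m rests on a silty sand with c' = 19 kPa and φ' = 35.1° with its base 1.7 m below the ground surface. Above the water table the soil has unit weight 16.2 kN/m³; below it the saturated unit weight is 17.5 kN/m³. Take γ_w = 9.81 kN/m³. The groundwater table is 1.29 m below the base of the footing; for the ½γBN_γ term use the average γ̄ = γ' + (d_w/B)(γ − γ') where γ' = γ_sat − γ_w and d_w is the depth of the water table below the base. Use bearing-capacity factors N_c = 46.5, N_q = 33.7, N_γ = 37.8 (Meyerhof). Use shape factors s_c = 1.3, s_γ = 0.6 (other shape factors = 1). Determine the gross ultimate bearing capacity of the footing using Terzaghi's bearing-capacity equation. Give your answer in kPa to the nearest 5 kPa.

q = γ·D_f = 16.2 × 1.7 = 27.54 kPa.
γ' = 7.69 kN/m³; averaging over the depth B below the base, γ̄ = γ' + (d_w/B)(γ − γ') = 11.078 kN/m³.
c·N_c·s_c = 19 × 46.5 × 1.3 = 1148.5 kPa
q·N_q = 27.54 × 33.7 = 928.1 kPa
0.5·γ·B·N_γ·s_γ = 0.5 × 11.078 × 3.24 × 37.8 × 0.6 = 407.03 kPa
q_ult = 1148.5 + 928.1 + 407.03 = 2483.7 kPa.

q_ult ≈ 2485 kPa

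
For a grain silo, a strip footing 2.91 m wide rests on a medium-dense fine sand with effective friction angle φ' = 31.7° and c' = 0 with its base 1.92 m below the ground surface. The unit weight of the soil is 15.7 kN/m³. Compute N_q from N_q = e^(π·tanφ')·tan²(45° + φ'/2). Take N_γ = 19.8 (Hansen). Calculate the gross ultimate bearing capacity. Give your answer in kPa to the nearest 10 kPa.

q_ult ≈ 1130 kPa

tan31.7° = 0.6176, so N_q = e^(π×0.6176)·tan²(60.85°) = 6.961 × 3.215 = 22.38.
Overburden at base level: q = 15.7 × 1.92 = 30.144 kPa.
Surcharge term q·N_q = 30.144 × 22.377 = 674.53 kPa; self-weight term 0.5·γ·B·N_γ = 0.5 × 15.7 × 2.91 × 19.8 = 452.3 kPa.
q_ult = 674.53 + 452.3 = 1126.8 kPa.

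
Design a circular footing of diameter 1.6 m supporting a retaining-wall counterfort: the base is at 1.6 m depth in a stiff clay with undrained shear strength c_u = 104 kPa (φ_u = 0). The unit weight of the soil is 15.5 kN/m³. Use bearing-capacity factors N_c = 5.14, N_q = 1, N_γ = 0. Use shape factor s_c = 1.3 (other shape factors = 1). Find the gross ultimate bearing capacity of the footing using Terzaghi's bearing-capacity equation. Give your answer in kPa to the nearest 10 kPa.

q = γ·D_f = 15.5 × 1.6 = 24.8 kPa.
c·N_c·s_c = 104 × 5.14 × 1.3 = 694.93 kPa
q·N_q = 24.8 × 1 = 24.8 kPa
q_ult = 694.93 + 24.8 = 719.73 kPa.

q_ult ≈ 720 kPa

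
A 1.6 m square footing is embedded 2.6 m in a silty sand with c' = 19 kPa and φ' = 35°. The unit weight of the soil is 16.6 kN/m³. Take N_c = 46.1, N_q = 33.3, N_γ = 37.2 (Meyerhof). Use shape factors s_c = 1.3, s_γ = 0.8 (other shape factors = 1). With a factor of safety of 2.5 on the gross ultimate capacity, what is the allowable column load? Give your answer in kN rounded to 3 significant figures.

Effective surcharge at the founding depth q = γ·D_f = 16.6 × 2.6 = 43.16 kPa.
q_ult = c·N_c·s_c + q·N_q + 0.5·γ·B·N_γ·s_γ
     = 19 × 46.1 × 1.3 + 43.16 × 33.3 + 0.5 × 16.6 × 1.6 × 37.2 × 0.8
     = 1138.7 + 1437.2 + 395.21 = 2971.1 kPa.
Gross allowable pressure q_all = 2971.1 / 2.5 = 1188.4 kPa.
Footing area = 2.56 m², so allowable column load = 1188.4 × 2.56 = 3042.4 kN.

P_all ≈ 3040 kN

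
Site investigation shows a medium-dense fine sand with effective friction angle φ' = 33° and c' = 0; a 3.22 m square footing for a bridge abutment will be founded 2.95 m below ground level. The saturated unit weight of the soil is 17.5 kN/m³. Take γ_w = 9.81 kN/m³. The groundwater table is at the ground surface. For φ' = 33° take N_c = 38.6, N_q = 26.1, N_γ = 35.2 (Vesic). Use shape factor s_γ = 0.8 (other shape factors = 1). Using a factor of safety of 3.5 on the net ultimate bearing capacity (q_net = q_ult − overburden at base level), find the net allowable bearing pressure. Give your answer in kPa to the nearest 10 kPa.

q_all(net) ≈ 260 kPa

With the water table at the surface the whole profile is submerged: γ' = 17.5 − 9.81 = 7.69 kN/m³, so q = γ'·D_f = 22.686 kPa; the same γ' applies in the ½γBN_γ term.
q_ult = q·N_q + 0.5·γ·B·N_γ·s_γ
     = 22.686 × 26.1 + 0.5 × 7.69 × 3.22 × 35.2 × 0.8
     = 592.09 + 348.65 = 940.74 kPa.
q_net = 940.74 − 22.686 = 918.05 kPa.
q_all(net) = 918.05 / 3.5 = 262.3 kPa.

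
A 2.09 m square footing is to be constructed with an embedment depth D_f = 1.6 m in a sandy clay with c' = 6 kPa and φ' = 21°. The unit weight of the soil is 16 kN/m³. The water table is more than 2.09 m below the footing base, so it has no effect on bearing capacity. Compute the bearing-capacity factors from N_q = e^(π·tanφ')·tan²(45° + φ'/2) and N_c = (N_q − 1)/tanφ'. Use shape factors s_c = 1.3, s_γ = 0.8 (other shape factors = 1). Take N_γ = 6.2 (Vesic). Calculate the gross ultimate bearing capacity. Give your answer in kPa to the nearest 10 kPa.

q_ult ≈ 390 kPa

tan21° = 0.3839, so N_q = e^(π×0.3839)·tan²(55.5°) = 3.34 × 2.117 = 7.07.
N_c = (7.07 − 1)/tan21° = 15.81.
Overburden at base level: q = 16 × 1.6 = 25.6 kPa.
Cohesion term c·N_c·s_c = 6 × 15.815 × 1.3 = 123.36 kPa; surcharge term q·N_q = 25.6 × 7.0708 = 181.01 kPa; self-weight term 0.5·γ·B·N_γ·s_γ = 0.5 × 16 × 2.09 × 6.2 × 0.8 = 82.931 kPa.
q_ult = 123.36 + 181.01 + 82.931 = 387.3 kPa.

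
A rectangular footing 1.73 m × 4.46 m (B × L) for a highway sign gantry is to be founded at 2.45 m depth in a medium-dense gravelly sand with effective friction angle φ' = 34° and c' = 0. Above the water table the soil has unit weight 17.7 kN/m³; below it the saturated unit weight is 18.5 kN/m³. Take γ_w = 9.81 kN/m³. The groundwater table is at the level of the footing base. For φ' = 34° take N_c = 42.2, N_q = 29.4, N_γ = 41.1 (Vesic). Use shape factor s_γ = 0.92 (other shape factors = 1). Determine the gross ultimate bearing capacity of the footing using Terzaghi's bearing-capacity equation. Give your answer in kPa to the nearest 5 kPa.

q_ult ≈ 1560 kPa

Effective surcharge at the founding depth q = γ·D_f = 17.7 × 2.45 = 43.365 kPa.
The water table coincides with the base, so in the self-weight term γ → γ' = 8.69 kN/m³.
q_ult = q·N_q + 0.5·γ·B·N_γ·s_γ
     = 43.365 × 29.4 + 0.5 × 8.69 × 1.73 × 41.1 × 0.92
     = 1274.9 + 284.23 = 1559.2 kPa.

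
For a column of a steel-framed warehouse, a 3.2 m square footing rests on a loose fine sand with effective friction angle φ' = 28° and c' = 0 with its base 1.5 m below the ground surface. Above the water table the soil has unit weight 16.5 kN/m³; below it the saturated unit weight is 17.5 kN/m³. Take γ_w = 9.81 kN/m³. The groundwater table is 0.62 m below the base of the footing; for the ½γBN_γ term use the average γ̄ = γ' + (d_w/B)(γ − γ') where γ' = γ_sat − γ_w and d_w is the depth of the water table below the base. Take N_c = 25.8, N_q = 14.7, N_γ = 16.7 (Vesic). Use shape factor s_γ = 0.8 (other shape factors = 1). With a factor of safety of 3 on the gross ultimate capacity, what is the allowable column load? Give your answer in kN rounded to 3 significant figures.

Effective surcharge at the founding depth q = γ·D_f = 16.5 × 1.5 = 24.75 kPa.
With d_w = 0.62 m < B, γ̄ = 7.69 + (0.62/3.2) × (16.5 − 7.69) = 9.3969 kN/m³.
q_ult = q·N_q + 0.5·γ·B·N_γ·s_γ
     = 24.75 × 14.7 + 0.5 × 9.3969 × 3.2 × 16.7 × 0.8
     = 363.82 + 200.87 = 564.69 kPa.
Gross allowable pressure q_all = 564.69 / 3 = 188.23 kPa.
Footing area = 10.24 m², so allowable column load = 188.23 × 10.24 = 1927.5 kN.

P_all ≈ 1930 kN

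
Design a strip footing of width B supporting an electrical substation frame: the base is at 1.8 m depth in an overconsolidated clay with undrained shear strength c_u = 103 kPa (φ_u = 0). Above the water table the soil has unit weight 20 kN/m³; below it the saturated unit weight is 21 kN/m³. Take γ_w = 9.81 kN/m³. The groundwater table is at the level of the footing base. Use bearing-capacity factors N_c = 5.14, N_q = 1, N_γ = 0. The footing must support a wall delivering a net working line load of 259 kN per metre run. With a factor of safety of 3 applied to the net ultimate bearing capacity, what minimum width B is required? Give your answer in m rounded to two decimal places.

B = 1.47 m

Overburden at base level: q = 20 × 1.8 = 36 kPa.
Cohesion term c·N_c = 103 × 5.14 = 529.42 kPa; surcharge term q·N_q = 36 × 1 = 36 kPa.
q_ult = 529.42 + 36 = 565.42 kPa.
For φ = 0 the ½γBN_γ term vanishes, so q_ult is independent of B. q_net = 565.42 − 36 = 529.42 kPa; q_all(net) = 529.42/3 = 176.47 kPa.
Required width B = w / q_all(net) = 259 / 176.47 = 1.468 m.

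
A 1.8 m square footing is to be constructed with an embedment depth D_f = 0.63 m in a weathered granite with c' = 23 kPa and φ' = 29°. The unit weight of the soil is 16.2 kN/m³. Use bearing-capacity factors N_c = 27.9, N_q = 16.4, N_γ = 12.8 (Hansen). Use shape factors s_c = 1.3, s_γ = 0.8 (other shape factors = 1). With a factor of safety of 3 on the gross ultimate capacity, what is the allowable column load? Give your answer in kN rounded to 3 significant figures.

P_all ≈ 1240 kN

Effective surcharge at the founding depth q = γ·D_f = 16.2 × 0.63 = 10.206 kPa.
q_ult = c·N_c·s_c + q·N_q + 0.5·γ·B·N_γ·s_γ
     = 23 × 27.9 × 1.3 + 10.206 × 16.4 + 0.5 × 16.2 × 1.8 × 12.8 × 0.8
     = 834.21 + 167.38 + 149.3 = 1150.9 kPa.
Gross allowable pressure q_all = 1150.9 / 3 = 383.63 kPa.
Footing area = 3.24 m², so allowable column load = 383.63 × 3.24 = 1243 kN.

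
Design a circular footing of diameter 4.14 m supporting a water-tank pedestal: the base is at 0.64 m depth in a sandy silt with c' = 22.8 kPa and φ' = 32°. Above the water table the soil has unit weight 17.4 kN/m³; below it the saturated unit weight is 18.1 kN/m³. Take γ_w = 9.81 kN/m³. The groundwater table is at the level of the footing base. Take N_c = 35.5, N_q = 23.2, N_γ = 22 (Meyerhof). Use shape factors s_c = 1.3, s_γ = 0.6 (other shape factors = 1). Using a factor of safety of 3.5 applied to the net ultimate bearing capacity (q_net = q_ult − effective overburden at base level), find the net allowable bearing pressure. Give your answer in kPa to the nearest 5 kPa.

q = γ·D_f = 17.4 × 0.64 = 11.136 kPa.
For the ½γBN_γ term take γ' = 18.1 − 9.81 = 8.29 kN/m³ (soil below base is submerged).
c·N_c·s_c = 22.8 × 35.5 × 1.3 = 1052.2 kPa
q·N_q = 11.136 × 23.2 = 258.36 kPa
0.5·γ·B·N_γ·s_γ = 0.5 × 8.29 × 4.14 × 22 × 0.6 = 226.52 kPa
q_ult = 1052.2 + 258.36 + 226.52 = 1537.1 kPa.
Net ultimate: q_net = 1537.1 − 11.136 = 1526 kPa.
q_all(net) = 1526 / 3.5 = 435.99 kPa.

q_all(net) ≈ 435 kPa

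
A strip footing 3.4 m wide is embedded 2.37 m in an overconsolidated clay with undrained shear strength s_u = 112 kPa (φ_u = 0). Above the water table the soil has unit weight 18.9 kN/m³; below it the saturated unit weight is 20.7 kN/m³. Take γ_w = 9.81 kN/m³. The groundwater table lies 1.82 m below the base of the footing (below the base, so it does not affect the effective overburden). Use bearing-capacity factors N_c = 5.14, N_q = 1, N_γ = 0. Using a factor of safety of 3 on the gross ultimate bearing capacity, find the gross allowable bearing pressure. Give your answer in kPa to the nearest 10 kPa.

q = γ·D_f = 18.9 × 2.37 = 44.793 kPa.
c·N_c = 112 × 5.14 = 575.68 kPa
q·N_q = 44.793 × 1 = 44.793 kPa
q_ult = 575.68 + 44.793 = 620.47 kPa.
q_all = 620.47 / 3 = 206.82 kPa.

q_all ≈ 210 kPa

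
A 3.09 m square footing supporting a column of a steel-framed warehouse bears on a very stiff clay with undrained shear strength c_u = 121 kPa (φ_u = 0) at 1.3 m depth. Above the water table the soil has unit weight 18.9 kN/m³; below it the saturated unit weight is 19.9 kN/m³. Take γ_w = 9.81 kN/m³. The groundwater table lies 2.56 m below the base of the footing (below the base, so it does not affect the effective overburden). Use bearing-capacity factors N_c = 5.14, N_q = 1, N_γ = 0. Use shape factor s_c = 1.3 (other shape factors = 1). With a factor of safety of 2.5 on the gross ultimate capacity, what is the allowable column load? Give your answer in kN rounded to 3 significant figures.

q = γ·D_f = 18.9 × 1.3 = 24.57 kPa.
c·N_c·s_c = 121 × 5.14 × 1.3 = 808.52 kPa
q·N_q = 24.57 × 1 = 24.57 kPa
q_ult = 808.52 + 24.57 = 833.09 kPa.
Gross allowable pressure q_all = 833.09 / 2.5 = 333.24 kPa.
Footing area = 9.5481 m², so allowable column load = 333.24 × 9.5481 = 3181.8 kN.

P_all ≈ 3180 kN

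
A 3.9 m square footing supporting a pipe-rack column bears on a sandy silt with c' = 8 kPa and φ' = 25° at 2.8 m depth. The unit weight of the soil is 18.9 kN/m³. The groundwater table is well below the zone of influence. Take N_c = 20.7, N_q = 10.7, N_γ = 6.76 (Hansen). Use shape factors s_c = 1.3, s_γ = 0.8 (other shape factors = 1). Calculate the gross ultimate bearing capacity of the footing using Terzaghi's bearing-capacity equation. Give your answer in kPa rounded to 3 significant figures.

q_ult ≈ 981 kPa

q = γ·D_f = 18.9 × 2.8 = 52.92 kPa.
c·N_c·s_c = 8 × 20.7 × 1.3 = 215.28 kPa
q·N_q = 52.92 × 10.7 = 566.24 kPa
0.5·γ·B·N_γ·s_γ = 0.5 × 18.9 × 3.9 × 6.76 × 0.8 = 199.31 kPa
q_ult = 215.28 + 566.24 + 199.31 = 980.84 kPa.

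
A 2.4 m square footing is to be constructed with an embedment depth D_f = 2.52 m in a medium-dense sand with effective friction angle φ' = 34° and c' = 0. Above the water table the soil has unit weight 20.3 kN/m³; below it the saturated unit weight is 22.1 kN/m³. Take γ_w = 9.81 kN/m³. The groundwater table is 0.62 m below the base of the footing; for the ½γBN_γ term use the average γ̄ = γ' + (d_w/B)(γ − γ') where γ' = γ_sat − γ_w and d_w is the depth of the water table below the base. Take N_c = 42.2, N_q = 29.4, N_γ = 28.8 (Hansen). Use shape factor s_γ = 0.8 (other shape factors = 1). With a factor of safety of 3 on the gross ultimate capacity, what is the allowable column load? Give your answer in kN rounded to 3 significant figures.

Overburden at base level: q = 20.3 × 2.52 = 51.156 kPa.
The water table is 0.62 m below the base (< B = 2.4 m), so the ½γBN_γ term uses γ̄ = γ' + (d_w/B)(γ − γ') = 12.29 + (0.62/2.4)(20.3 − 12.29) = 14.359 kN/m³.
Surcharge term q·N_q = 51.156 × 29.4 = 1504 kPa; self-weight term 0.5·γ·B·N_γ·s_γ = 0.5 × 14.359 × 2.4 × 28.8 × 0.8 = 397 kPa.
q_ult = 1504 + 397 = 1901 kPa.
Gross allowable pressure q_all = 1901 / 3 = 633.66 kPa.
Footing area = 5.76 m², so allowable column load = 633.66 × 5.76 = 3649.9 kN.

P_all ≈ 3650 kN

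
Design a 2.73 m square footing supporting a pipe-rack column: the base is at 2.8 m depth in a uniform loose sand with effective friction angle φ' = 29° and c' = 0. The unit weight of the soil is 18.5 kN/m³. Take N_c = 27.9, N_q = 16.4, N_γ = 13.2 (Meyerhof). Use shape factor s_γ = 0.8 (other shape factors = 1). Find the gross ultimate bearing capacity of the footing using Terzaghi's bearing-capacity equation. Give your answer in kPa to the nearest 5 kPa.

q_ult ≈ 1115 kPa

Overburden at base level: q = 18.5 × 2.8 = 51.8 kPa.
Surcharge term q·N_q = 51.8 × 16.4 = 849.52 kPa; self-weight term 0.5·γ·B·N_γ·s_γ = 0.5 × 18.5 × 2.73 × 13.2 × 0.8 = 266.67 kPa.
q_ult = 849.52 + 266.67 = 1116.2 kPa.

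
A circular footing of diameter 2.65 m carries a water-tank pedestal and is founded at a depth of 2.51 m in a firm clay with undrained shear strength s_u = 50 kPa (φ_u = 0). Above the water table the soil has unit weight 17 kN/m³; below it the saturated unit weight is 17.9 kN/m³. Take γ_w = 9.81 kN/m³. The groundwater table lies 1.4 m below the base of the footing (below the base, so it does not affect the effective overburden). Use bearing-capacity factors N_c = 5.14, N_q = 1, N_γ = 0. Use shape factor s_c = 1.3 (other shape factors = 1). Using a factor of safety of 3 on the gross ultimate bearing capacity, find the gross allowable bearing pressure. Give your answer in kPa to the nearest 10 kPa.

q_all ≈ 130 kPa

Overburden at base level: q = 17 × 2.51 = 42.67 kPa.
Cohesion term c·N_c·s_c = 50 × 5.14 × 1.3 = 334.1 kPa; surcharge term q·N_q = 42.67 × 1 = 42.67 kPa.
q_ult = 334.1 + 42.67 = 376.77 kPa.
q_all = 376.77 / 3 = 125.59 kPa.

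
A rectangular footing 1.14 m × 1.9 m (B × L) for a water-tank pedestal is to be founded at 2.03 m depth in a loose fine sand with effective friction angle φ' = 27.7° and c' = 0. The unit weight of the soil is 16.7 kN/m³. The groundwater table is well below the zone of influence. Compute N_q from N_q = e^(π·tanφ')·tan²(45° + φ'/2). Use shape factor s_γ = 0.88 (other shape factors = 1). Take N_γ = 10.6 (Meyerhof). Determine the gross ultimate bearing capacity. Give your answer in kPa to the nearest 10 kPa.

tan27.7° = 0.525, so N_q = e^(π×0.525)·tan²(58.85°) = 5.204 × 2.737 = 14.24.
Overburden at base level: q = 16.7 × 2.03 = 33.901 kPa.
Surcharge term q·N_q = 33.901 × 14.244 = 482.88 kPa; self-weight term 0.5·γ·B·N_γ·s_γ = 0.5 × 16.7 × 1.14 × 10.6 × 0.88 = 88.793 kPa.
q_ult = 482.88 + 88.793 = 571.67 kPa.

q_ult ≈ 570 kPa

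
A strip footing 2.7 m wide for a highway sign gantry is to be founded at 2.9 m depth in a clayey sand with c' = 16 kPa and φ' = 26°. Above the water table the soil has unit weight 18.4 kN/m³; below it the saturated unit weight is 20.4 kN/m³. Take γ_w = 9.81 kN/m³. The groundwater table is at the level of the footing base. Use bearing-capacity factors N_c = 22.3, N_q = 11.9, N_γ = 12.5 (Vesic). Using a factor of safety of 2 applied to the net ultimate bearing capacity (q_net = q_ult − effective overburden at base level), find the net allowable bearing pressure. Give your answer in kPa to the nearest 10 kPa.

Overburden at base level: q = 18.4 × 2.9 = 53.36 kPa.
Below the base the soil is submerged, so the ½γBN_γ term uses γ' = 20.4 − 9.81 = 10.59 kN/m³.
Cohesion term c·N_c = 16 × 22.3 = 356.8 kPa; surcharge term q·N_q = 53.36 × 11.9 = 634.98 kPa; self-weight term 0.5·γ·B·N_γ = 0.5 × 10.59 × 2.7 × 12.5 = 178.71 kPa.
q_ult = 356.8 + 634.98 + 178.71 = 1170.5 kPa.
Net ultimate: q_net = 1170.5 − 53.36 = 1117.1 kPa.
q_all(net) = 1117.1 / 2 = 558.57 kPa.

q_all(net) ≈ 560 kPa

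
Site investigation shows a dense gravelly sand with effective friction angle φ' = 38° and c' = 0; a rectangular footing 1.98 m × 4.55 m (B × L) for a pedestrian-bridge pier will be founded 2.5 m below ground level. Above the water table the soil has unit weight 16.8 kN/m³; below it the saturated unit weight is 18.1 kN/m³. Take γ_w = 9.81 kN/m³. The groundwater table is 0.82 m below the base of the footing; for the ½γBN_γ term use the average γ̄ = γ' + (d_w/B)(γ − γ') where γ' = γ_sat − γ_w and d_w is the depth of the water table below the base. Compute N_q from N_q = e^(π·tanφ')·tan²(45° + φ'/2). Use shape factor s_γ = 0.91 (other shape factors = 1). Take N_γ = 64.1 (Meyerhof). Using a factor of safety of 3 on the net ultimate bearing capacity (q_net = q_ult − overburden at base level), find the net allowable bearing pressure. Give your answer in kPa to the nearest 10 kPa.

q_all(net) ≈ 900 kPa

N_q = e^(π·tan38°)·tan²(64°) = 48.93.
Overburden at base level: q = 16.8 × 2.5 = 42 kPa.
The water table is 0.82 m below the base (< B = 1.98 m), so the ½γBN_γ term uses γ̄ = γ' + (d_w/B)(γ − γ') = 8.29 + (0.82/1.98)(16.8 − 8.29) = 11.814 kN/m³.
Surcharge term q·N_q = 42 × 48.933 = 2055.2 kPa; self-weight term 0.5·γ·B·N_γ·s_γ = 0.5 × 11.814 × 1.98 × 64.1 × 0.91 = 682.25 kPa.
q_ult = 2055.2 + 682.25 = 2737.4 kPa.
q_net = 2737.4 − 42 = 2695.4 kPa.
q_all(net) = 2695.4 / 3 = 898.48 kPa.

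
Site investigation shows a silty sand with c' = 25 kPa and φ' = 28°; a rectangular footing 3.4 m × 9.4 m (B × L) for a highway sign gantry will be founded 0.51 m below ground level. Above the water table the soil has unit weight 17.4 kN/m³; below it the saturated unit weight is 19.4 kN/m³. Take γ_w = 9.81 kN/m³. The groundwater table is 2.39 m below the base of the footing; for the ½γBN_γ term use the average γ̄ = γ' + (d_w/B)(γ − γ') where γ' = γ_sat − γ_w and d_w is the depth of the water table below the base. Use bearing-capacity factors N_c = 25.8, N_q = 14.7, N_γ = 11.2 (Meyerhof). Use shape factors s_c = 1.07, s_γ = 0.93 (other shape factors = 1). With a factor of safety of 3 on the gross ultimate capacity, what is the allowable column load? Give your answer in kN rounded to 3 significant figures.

q = γ·D_f = 17.4 × 0.51 = 8.874 kPa.
γ' = 9.59 kN/m³; averaging over the depth B below the base, γ̄ = γ' + (d_w/B)(γ − γ') = 15.08 kN/m³.
c·N_c·s_c = 25 × 25.8 × 1.07 = 690.15 kPa
q·N_q = 8.874 × 14.7 = 130.45 kPa
0.5·γ·B·N_γ·s_γ = 0.5 × 15.08 × 3.4 × 11.2 × 0.93 = 267.02 kPa
q_ult = 690.15 + 130.45 + 267.02 = 1087.6 kPa.
Gross allowable pressure q_all = 1087.6 / 3 = 362.54 kPa.
Footing area = 31.96 m², so allowable column load = 362.54 × 31.96 = 11587 kN.

P_all ≈ 11600 kN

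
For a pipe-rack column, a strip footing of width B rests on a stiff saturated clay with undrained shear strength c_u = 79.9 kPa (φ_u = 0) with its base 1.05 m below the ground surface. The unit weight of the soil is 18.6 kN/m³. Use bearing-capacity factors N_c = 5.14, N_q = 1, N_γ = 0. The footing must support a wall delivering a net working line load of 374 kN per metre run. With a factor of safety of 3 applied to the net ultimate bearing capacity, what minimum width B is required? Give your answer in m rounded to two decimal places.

B = 2.73 m

q = γ·D_f = 18.6 × 1.05 = 19.53 kPa.
c·N_c = 79.9 × 5.14 = 410.69 kPa
q·N_q = 19.53 × 1 = 19.53 kPa
q_ult = 410.69 + 19.53 = 430.22 kPa.
For φ = 0 the ½γBN_γ term vanishes, so q_ult is independent of B. q_net = 430.22 − 19.53 = 410.69 kPa; q_all(net) = 410.69/3 = 136.9 kPa.
Required width B = w / q_all(net) = 374 / 136.9 = 2.732 m.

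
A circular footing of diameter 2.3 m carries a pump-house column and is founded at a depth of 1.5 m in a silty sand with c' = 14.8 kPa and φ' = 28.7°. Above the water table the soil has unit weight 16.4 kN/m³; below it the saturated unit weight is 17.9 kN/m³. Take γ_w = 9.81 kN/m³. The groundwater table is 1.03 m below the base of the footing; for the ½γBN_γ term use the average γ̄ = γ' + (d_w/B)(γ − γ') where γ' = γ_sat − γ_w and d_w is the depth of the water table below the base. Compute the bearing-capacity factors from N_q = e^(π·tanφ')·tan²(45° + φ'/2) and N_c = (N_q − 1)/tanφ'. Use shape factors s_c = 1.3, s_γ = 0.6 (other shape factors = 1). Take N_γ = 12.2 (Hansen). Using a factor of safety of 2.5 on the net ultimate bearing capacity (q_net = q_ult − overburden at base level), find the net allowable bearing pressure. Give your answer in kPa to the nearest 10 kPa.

q_all(net) ≈ 400 kPa

N_q = e^(π·tan28.7°)·tan²(59.35°) = 15.9; N_c = (N_q − 1)/tanφ' = 27.22.
Effective surcharge at the founding depth q = γ·D_f = 16.4 × 1.5 = 24.6 kPa.
With d_w = 1.03 m < B, γ̄ = 8.09 + (1.03/2.3) × (16.4 − 8.09) = 11.811 kN/m³.
q_ult = c·N_c·s_c + q·N_q + 0.5·γ·B·N_γ·s_γ
     = 14.8 × 27.221 × 1.3 + 24.6 × 15.903 + 0.5 × 11.811 × 2.3 × 12.2 × 0.6
     = 523.74 + 391.22 + 99.429 = 1014.4 kPa.
q_net = 1014.4 − 24.6 = 989.79 kPa.
q_all(net) = 989.79 / 2.5 = 395.91 kPa.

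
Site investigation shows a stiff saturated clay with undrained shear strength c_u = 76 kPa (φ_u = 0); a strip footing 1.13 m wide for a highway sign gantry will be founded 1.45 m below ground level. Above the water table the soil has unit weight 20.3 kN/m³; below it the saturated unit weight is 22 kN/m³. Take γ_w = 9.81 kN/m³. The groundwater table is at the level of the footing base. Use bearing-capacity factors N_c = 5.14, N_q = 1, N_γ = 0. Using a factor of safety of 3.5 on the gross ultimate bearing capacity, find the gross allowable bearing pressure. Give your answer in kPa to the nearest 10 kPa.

q = γ·D_f = 20.3 × 1.45 = 29.435 kPa.
c·N_c = 76 × 5.14 = 390.64 kPa
q·N_q = 29.435 × 1 = 29.435 kPa
q_ult = 390.64 + 29.435 = 420.07 kPa.
q_all = 420.07 / 3.5 = 120.02 kPa.

q_all ≈ 120 kPa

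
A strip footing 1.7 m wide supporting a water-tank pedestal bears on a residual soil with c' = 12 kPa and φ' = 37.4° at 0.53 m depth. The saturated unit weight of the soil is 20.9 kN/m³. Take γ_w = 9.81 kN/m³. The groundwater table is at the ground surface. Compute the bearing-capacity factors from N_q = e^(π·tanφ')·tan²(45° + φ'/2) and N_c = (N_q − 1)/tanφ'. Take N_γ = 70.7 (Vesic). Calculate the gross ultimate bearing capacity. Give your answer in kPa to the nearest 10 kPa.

tan37.4° = 0.7646, so N_q = e^(π×0.7646)·tan²(63.7°) = 11.044 × 4.094 = 45.22.
N_c = (45.22 − 1)/tan37.4° = 57.83.
Water table at ground surface, so effective unit weight γ' = 20.9 − 9.81 = 11.09 kN/m³ is used throughout; overburden q = 11.09 × 0.53 = 5.8777 kPa; the same γ' applies in the ½γBN_γ term.
Cohesion term c·N_c = 12 × 57.831 = 693.97 kPa; surcharge term q·N_q = 5.8777 × 45.215 = 265.76 kPa; self-weight term 0.5·γ·B·N_γ = 0.5 × 11.09 × 1.7 × 70.7 = 666.45 kPa.
q_ult = 693.97 + 265.76 + 666.45 = 1626.2 kPa.

q_ult ≈ 1630 kPa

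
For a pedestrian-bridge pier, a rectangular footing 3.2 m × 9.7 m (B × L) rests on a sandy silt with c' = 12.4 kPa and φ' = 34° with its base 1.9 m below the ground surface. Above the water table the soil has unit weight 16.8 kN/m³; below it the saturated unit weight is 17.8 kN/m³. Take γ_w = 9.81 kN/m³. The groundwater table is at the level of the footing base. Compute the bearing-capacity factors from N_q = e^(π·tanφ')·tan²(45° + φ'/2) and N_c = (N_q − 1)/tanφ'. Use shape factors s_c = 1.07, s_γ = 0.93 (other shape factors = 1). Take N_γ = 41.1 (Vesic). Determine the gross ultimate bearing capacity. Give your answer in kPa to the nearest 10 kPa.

tan34° = 0.6745, so N_q = e^(π×0.6745)·tan²(62°) = 8.323 × 3.537 = 29.44.
N_c = (29.44 − 1)/tan34° = 42.16.
Effective surcharge at the founding depth q = γ·D_f = 16.8 × 1.9 = 31.92 kPa.
The water table coincides with the base, so in the self-weight term γ → γ' = 7.99 kN/m³.
q_ult = c·N_c·s_c + q·N_q + 0.5·γ·B·N_γ·s_γ
     = 12.4 × 42.164 × 1.07 + 31.92 × 29.44 + 0.5 × 7.99 × 3.2 × 41.1 × 0.93
     = 559.43 + 939.72 + 488.64 = 1987.8 kPa.

q_ult ≈ 1990 kPa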